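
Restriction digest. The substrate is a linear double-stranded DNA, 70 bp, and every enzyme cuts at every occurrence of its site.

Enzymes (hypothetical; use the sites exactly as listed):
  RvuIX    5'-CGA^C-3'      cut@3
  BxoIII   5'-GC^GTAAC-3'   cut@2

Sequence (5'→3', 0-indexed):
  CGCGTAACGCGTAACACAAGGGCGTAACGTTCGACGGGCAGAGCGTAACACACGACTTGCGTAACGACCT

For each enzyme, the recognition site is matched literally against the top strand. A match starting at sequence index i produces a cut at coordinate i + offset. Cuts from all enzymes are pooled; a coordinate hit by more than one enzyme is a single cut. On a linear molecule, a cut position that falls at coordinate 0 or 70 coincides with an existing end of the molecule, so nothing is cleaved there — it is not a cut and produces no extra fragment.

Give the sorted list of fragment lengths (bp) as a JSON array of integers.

Site scan:
  RvuIX CGAC/3: at [31, 52, 64] ⇒ [34, 55, 67]
  BxoIII GCGTAAC/2: at [1, 8, 21, 42, 58] ⇒ [3, 10, 23, 44, 60]

Pooled cuts: [3, 10, 23, 34, 44, 55, 60, 67]

Fragment lengths:
  [0,3): 3 bp
  [3,10): 7 bp
  [10,23): 13 bp
  [23,34): 11 bp
  [34,44): 10 bp
  [44,55): 11 bp
  [55,60): 5 bp
  [60,67): 7 bp
  [67,70): 3 bp

[3,3,5,7,7,10,11,11,13]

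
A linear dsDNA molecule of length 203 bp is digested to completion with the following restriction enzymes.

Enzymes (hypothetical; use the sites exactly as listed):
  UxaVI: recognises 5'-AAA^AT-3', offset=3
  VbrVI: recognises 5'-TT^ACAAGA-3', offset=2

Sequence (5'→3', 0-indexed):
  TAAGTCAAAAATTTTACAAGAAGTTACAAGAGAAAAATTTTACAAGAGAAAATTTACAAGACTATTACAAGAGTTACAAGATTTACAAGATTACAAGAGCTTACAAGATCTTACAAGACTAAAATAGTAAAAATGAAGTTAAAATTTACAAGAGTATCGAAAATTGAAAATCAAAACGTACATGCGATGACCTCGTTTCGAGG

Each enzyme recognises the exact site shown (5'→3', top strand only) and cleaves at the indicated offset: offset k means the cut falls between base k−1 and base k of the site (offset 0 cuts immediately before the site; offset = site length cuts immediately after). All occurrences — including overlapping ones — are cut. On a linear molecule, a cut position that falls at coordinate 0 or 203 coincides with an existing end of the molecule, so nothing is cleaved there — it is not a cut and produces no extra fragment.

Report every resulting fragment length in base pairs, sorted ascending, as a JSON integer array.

Scan for sites:
  UxaVI AAAAT/3: at [7, 33, 48, 120, 129, 140, 159, 166] ⇒ [10, 36, 51, 123, 132, 143, 162, 169]
  VbrVI TTACAAGA/2: at [13, 23, 39, 53, 64, 73, 82, 90, 100, 110, 145] ⇒ [15, 25, 41, 55, 66, 75, 84, 92, 102, 112, 147]

All cut coordinates (distinct, sorted): [10, 15, 25, 36, 41, 51, 55, 66, 75, 84, 92, 102, 112, 123, 132, 143, 147, 162, 169]

Fragment lengths:
  [0,10): 10 bp
  [10,15): 5 bp
  [15,25): 10 bp
  [25,36): 11 bp
  [36,41): 5 bp
  [41,51): 10 bp
  [51,55): 4 bp
  [55,66): 11 bp
  [66,75): 9 bp
  [75,84): 9 bp
  [84,92): 8 bp
  [92,102): 10 bp
  [102,112): 10 bp
  [112,123): 11 bp
  [123,132): 9 bp
  [132,143): 11 bp
  [143,147): 4 bp
  [147,162): 15 bp
  [162,169): 7 bp
  [169,203): 34 bp

[4,4,5,5,7,8,9,9,9,10,10,10,10,10,11,11,11,11,15,34]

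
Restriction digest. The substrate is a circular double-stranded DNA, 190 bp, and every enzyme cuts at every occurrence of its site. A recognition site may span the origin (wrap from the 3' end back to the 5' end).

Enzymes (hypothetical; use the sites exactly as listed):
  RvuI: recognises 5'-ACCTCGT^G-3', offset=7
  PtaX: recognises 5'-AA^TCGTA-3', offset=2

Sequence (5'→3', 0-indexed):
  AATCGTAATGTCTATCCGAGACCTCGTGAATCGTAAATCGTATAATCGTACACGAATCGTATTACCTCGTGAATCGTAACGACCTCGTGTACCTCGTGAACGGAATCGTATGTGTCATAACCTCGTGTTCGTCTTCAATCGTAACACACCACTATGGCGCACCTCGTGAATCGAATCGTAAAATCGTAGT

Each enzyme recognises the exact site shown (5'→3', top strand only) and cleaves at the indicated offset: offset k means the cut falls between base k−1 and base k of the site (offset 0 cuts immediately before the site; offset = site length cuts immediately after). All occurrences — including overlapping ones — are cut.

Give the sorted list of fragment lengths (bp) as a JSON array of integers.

Scan for sites:
  RvuI ACCTCGTG/7: at [20, 63, 81, 90, 119, 160] ⇒ [27, 70, 88, 97, 126, 167]
  PtaX AATCGTA/2: at [0, 28, 35, 43, 54, 71, 103, 136, 173, 181] ⇒ [2, 30, 37, 45, 56, 73, 105, 138, 175, 183]

Pooled cuts: [2, 27, 30, 37, 45, 56, 70, 73, 88, 97, 105, 126, 138, 167, 175, 183]

Fragment lengths:
  2→27: 25 bp
  27→30: 3 bp
  30→37: 7 bp
  37→45: 8 bp
  45→56: 11 bp
  56→70: 14 bp
  70→73: 3 bp
  73→88: 15 bp
  88→97: 9 bp
  97→105: 8 bp
  105→126: 21 bp
  126→138: 12 bp
  138→167: 29 bp
  167→175: 8 bp
  175→183: 8 bp
  183→2 (wrap): 190-183+2 = 9 bp

[3,3,7,8,8,8,8,9,9,11,12,14,15,21,25,29]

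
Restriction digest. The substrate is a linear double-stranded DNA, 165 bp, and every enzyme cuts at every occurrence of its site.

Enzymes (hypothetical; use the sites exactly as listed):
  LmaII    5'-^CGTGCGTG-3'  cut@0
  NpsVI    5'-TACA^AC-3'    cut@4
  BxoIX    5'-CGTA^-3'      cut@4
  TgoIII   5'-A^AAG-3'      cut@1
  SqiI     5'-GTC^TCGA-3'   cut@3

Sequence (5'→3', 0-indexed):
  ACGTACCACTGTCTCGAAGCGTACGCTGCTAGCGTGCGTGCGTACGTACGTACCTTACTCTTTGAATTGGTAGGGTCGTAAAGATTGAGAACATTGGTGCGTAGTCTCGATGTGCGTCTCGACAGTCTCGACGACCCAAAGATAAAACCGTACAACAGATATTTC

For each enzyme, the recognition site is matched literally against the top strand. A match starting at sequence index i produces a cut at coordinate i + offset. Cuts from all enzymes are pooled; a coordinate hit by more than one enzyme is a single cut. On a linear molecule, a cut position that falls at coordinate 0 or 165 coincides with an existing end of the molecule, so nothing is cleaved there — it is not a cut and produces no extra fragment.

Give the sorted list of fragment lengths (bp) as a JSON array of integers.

[2,3,4,4,5,8,9,9,10,11,11,12,12,14,23,28]

Site scan:
  LmaII CGTGCGTG/0: at [32] ⇒ [32]
  NpsVI TACAAC/4: at [150] ⇒ [154]
  BxoIX CGTA/4: at [1, 19, 40, 44, 48, 76, 99, 148] ⇒ [5, 23, 44, 48, 52, 80, 103, 152]
  TgoIII AAAG/1: at [79, 137] ⇒ [80, 138]
  SqiI GTCTCGA/3: at [10, 103, 115, 124] ⇒ [13, 106, 118, 127]

Pooled cuts: [5, 13, 23, 32, 44, 48, 52, 80, 103, 106, 118, 127, 138, 152, 154]

Fragment lengths:
  [0,5): 5 bp
  [5,13): 8 bp
  [13,23): 10 bp
  [23,32): 9 bp
  [32,44): 12 bp
  [44,48): 4 bp
  [48,52): 4 bp
  [52,80): 28 bp
  [80,103): 23 bp
  [103,106): 3 bp
  [106,118): 12 bp
  [118,127): 9 bp
  [127,138): 11 bp
  [138,152): 14 bp
  [152,154): 2 bp
  [154,165): 11 bp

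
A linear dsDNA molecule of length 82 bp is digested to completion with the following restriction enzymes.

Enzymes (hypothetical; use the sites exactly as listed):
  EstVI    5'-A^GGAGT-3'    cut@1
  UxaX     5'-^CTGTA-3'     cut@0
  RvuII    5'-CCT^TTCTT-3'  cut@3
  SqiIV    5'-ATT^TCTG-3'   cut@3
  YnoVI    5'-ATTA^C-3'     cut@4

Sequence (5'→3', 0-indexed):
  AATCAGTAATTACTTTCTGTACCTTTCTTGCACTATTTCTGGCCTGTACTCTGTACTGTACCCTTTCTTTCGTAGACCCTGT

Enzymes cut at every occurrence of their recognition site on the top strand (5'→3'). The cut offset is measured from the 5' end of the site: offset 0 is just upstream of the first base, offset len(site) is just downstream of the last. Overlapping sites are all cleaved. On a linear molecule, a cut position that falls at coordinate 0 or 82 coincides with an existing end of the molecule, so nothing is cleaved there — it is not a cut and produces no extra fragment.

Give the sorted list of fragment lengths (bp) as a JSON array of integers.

Site scan:
  EstVI (AGGAGT, off=1): no sites
  UxaX CTGTA/0: at [16, 43, 50, 55] ⇒ [16, 43, 50, 55]
  RvuII CCTTTCTT/3: at [21, 61] ⇒ [24, 64]
  SqiIV ATTTCTG/3: at [34] ⇒ [37]
  YnoVI ATTAC/4: at [8] ⇒ [12]

All cut coordinates (distinct, sorted): [12, 16, 24, 37, 43, 50, 55, 64]

Fragment lengths:
  [0,12): 12 bp
  [12,16): 4 bp
  [16,24): 8 bp
  [24,37): 13 bp
  [37,43): 6 bp
  [43,50): 7 bp
  [50,55): 5 bp
  [55,64): 9 bp
  [64,82): 18 bp

[4,5,6,7,8,9,12,13,18]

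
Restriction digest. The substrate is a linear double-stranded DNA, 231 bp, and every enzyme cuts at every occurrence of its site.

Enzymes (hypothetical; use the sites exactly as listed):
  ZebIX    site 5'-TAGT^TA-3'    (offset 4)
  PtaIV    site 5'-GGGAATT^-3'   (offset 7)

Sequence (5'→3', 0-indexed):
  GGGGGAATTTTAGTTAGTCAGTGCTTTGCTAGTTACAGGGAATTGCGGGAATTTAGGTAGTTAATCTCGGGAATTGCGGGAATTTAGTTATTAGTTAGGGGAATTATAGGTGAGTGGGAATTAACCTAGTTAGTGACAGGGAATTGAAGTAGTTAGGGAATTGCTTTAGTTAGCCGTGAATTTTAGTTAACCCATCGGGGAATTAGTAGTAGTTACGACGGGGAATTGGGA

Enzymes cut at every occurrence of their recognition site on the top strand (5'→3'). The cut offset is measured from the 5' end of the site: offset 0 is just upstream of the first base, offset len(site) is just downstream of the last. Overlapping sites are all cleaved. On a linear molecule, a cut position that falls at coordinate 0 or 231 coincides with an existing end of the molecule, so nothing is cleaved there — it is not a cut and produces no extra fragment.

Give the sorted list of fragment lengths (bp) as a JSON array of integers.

Scan for sites:
  ZebIX TAGTTA/4: at [10, 29, 57, 84, 91, 126, 149, 166, 183, 209] ⇒ [14, 33, 61, 88, 95, 130, 153, 170, 187, 213]
  PtaIV GGGAATT/7: at [2, 37, 46, 68, 77, 98, 115, 138, 155, 197, 220] ⇒ [9, 44, 53, 75, 84, 105, 122, 145, 162, 204, 227]

All cut coordinates (distinct, sorted): [9, 14, 33, 44, 53, 61, 75, 84, 88, 95, 105, 122, 130, 145, 153, 162, 170, 187, 204, 213, 227]

Fragment lengths:
  [0,9): 9 bp
  [9,14): 5 bp
  [14,33): 19 bp
  [33,44): 11 bp
  [44,53): 9 bp
  [53,61): 8 bp
  [61,75): 14 bp
  [75,84): 9 bp
  [84,88): 4 bp
  [88,95): 7 bp
  [95,105): 10 bp
  [105,122): 17 bp
  [122,130): 8 bp
  [130,145): 15 bp
  [145,153): 8 bp
  [153,162): 9 bp
  [162,170): 8 bp
  [170,187): 17 bp
  [187,204): 17 bp
  [204,213): 9 bp
  [213,227): 14 bp
  [227,231): 4 bp

[4,4,5,7,8,8,8,8,9,9,9,9,9,10,11,14,14,15,17,17,17,19]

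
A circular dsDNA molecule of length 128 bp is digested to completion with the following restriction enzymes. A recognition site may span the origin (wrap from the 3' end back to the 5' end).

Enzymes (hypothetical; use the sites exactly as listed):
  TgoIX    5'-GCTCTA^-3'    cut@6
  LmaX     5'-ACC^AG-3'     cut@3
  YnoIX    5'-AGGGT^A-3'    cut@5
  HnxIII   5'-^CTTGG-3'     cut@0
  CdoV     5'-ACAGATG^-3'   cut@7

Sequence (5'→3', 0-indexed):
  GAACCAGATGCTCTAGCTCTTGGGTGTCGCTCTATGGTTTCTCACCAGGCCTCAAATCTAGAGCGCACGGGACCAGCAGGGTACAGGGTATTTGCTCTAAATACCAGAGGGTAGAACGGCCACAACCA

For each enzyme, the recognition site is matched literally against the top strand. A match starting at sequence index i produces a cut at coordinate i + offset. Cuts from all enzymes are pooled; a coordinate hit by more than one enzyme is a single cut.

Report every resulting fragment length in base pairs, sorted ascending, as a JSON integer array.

Scan for sites:
  TgoIX (GCTCTA, off=6): starts [9, 28, 93] → cuts [15, 34, 99]
  LmaX (ACCAG, off=3): starts [2, 43, 71, 102, 124] → cuts [5, 46, 74, 105, 127]
  YnoIX (AGGGTA, off=5): starts [77, 84, 107] → cuts [82, 89, 112]
  HnxIII (CTTGG, off=0): starts [18] → cuts [18]
  CdoV (ACAGATG, off=7): no sites

All cut coordinates (distinct, sorted): [5, 15, 18, 34, 46, 74, 82, 89, 99, 105, 112, 127]

Fragments:
  5→15: 10 bp
  15→18: 3 bp
  18→34: 16 bp
  34→46: 12 bp
  46→74: 28 bp
  74→82: 8 bp
  82→89: 7 bp
  89→99: 10 bp
  99→105: 6 bp
  105→112: 7 bp
  112→127: 15 bp
  127→5 (wrap): 128-127+5 = 6 bp

[3,6,6,7,7,8,10,10,12,15,16,28]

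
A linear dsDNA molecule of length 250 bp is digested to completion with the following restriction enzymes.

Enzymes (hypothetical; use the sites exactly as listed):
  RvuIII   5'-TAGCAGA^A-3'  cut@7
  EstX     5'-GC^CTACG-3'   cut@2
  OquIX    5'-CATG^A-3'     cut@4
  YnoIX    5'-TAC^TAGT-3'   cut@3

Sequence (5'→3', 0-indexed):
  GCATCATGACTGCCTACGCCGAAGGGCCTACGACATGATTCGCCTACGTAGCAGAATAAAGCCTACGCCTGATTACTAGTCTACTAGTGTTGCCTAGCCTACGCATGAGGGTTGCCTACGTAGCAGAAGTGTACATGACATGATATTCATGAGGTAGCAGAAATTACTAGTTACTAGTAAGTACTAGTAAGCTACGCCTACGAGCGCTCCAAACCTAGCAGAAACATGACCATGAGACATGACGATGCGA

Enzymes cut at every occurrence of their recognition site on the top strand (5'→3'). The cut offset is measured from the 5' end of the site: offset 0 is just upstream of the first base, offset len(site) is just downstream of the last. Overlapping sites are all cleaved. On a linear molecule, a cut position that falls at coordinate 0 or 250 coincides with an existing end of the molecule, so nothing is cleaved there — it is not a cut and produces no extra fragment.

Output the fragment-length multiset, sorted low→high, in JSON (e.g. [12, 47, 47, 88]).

[5,5,6,6,6,6,7,7,7,8,8,8,9,9,9,10,10,10,10,12,12,13,14,14,14,25]

Per-enzyme occurrences:
  RvuIII TAGCAGAA/7: at [48, 120, 154, 215] ⇒ [55, 127, 161, 222]
  EstX GCCTACG/2: at [11, 25, 41, 60, 96, 113, 195] ⇒ [13, 27, 43, 62, 98, 115, 197]
  OquIX CATGA/4: at [4, 33, 103, 133, 138, 147, 224, 230, 237] ⇒ [8, 37, 107, 137, 142, 151, 228, 234, 241]
  YnoIX TACTAGT/3: at [73, 81, 164, 171, 181] ⇒ [76, 84, 167, 174, 184]

Pooled cuts: [8, 13, 27, 37, 43, 55, 62, 76, 84, 98, 107, 115, 127, 137, 142, 151, 161, 167, 174, 184, 197, 222, 228, 234, 241]

Fragments:
  [0,8): 8 bp
  [8,13): 5 bp
  [13,27): 14 bp
  [27,37): 10 bp
  [37,43): 6 bp
  [43,55): 12 bp
  [55,62): 7 bp
  [62,76): 14 bp
  [76,84): 8 bp
  [84,98): 14 bp
  [98,107): 9 bp
  [107,115): 8 bp
  [115,127): 12 bp
  [127,137): 10 bp
  [137,142): 5 bp
  [142,151): 9 bp
  [151,161): 10 bp
  [161,167): 6 bp
  [167,174): 7 bp
  [174,184): 10 bp
  [184,197): 13 bp
  [197,222): 25 bp
  [222,228): 6 bp
  [228,234): 6 bp
  [234,241): 7 bp
  [241,250): 9 bp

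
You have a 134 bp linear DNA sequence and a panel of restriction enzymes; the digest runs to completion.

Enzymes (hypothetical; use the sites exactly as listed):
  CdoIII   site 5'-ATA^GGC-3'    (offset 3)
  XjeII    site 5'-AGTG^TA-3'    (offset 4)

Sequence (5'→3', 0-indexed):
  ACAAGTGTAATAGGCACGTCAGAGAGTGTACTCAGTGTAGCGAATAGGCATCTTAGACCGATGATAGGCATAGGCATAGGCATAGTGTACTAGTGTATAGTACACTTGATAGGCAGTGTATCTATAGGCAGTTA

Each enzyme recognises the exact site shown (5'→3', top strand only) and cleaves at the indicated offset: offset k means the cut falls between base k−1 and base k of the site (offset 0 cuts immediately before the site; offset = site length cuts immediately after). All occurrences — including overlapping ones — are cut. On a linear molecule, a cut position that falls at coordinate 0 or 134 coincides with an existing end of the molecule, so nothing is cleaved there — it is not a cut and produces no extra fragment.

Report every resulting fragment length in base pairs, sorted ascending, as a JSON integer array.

[5,6,6,7,7,8,8,8,9,9,9,16,16,20]

Site scan:
  CdoIII (ATAGGC, off=3): starts [9, 43, 63, 69, 75, 108, 123] → cuts [12, 46, 66, 72, 78, 111, 126]
  XjeII (AGTGTA, off=4): starts [3, 24, 33, 83, 91, 114] → cuts [7, 28, 37, 87, 95, 118]

Pooled cuts: [7, 12, 28, 37, 46, 66, 72, 78, 87, 95, 111, 118, 126]

Fragment lengths:
  [0,7): 7 bp
  [7,12): 5 bp
  [12,28): 16 bp
  [28,37): 9 bp
  [37,46): 9 bp
  [46,66): 20 bp
  [66,72): 6 bp
  [72,78): 6 bp
  [78,87): 9 bp
  [87,95): 8 bp
  [95,111): 16 bp
  [111,118): 7 bp
  [118,126): 8 bp
  [126,134): 8 bp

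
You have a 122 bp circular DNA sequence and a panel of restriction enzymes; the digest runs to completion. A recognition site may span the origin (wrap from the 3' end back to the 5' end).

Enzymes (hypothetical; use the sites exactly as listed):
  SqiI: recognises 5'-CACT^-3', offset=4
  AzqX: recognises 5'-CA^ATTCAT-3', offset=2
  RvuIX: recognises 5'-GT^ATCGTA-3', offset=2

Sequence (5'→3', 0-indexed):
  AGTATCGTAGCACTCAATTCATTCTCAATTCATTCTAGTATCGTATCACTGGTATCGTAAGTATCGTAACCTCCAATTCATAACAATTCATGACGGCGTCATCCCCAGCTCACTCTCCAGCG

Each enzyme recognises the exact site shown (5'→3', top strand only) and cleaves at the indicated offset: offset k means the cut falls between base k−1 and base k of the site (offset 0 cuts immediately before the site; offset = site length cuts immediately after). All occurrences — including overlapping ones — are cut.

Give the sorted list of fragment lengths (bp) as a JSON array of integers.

Scan for sites:
  SqiI (CACT, off=4): starts [10, 46, 110] → cuts [14, 50, 114]
  AzqX (CAATTCAT, off=2): starts [14, 25, 73, 83] → cuts [16, 27, 75, 85]
  RvuIX (GTATCGTA, off=2): starts [1, 37, 51, 60] → cuts [3, 39, 53, 62]

All cut coordinates (distinct, sorted): [3, 14, 16, 27, 39, 50, 53, 62, 75, 85, 114]

Fragments:
  3→14: 11 bp
  14→16: 2 bp
  16→27: 11 bp
  27→39: 12 bp
  39→50: 11 bp
  50→53: 3 bp
  53→62: 9 bp
  62→75: 13 bp
  75→85: 10 bp
  85→114: 29 bp
  114→3 (wrap): 122-114+3 = 11 bp

[2,3,9,10,11,11,11,11,12,13,29]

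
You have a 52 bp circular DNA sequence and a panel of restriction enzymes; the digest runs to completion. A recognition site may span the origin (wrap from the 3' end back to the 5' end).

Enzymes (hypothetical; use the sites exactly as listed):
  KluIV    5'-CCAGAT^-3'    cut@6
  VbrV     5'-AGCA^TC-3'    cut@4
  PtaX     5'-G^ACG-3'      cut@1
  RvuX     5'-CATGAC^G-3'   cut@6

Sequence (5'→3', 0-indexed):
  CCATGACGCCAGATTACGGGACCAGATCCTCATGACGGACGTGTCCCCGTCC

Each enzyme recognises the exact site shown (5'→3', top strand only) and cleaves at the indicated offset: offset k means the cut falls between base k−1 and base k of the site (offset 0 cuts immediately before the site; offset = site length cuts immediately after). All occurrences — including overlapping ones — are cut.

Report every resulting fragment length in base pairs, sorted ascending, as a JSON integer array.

Scan for sites:
  KluIV (CCAGAT, off=6): starts [8, 21] → cuts [14, 27]
  VbrV (AGCATC, off=4): no sites
  PtaX (GACG, off=1): starts [4, 33, 37] → cuts [5, 34, 38]
  RvuX (CATGACG, off=6): starts [1, 30] → cuts [7, 36]

Pooled cuts: [5, 7, 14, 27, 34, 36, 38]

Fragment lengths:
  5→7: 2 bp
  7→14: 7 bp
  14→27: 13 bp
  27→34: 7 bp
  34→36: 2 bp
  36→38: 2 bp
  38→5 (wrap): 52-38+5 = 19 bp

[2,2,2,7,7,13,19]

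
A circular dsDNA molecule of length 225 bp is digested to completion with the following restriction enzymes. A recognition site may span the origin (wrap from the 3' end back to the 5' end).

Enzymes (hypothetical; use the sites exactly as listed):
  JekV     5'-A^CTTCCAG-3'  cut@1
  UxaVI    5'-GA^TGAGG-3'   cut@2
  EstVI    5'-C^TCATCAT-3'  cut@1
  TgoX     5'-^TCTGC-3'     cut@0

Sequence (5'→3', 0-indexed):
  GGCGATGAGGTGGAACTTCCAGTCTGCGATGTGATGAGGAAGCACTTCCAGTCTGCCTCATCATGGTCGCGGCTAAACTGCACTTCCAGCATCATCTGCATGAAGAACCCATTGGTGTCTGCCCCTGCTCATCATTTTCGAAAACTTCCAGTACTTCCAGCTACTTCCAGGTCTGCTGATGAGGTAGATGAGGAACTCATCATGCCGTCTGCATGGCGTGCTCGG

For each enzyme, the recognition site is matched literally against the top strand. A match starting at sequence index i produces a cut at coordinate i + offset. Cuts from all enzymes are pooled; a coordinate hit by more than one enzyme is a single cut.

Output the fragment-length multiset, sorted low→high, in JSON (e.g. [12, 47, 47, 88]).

[6,7,7,8,8,8,9,9,10,10,10,11,11,12,12,16,23,23,25]

Per-enzyme occurrences:
  JekV ACTTCCAG/1: at [14, 43, 81, 143, 152, 162] ⇒ [15, 44, 82, 144, 153, 163]
  UxaVI GATGAGG/2: at [3, 32, 177, 186] ⇒ [5, 34, 179, 188]
  EstVI CTCATCAT/1: at [56, 127, 195] ⇒ [57, 128, 196]
  TgoX TCTGC/0: at [22, 51, 94, 117, 171, 207] ⇒ [22, 51, 94, 117, 171, 207]

Pooled cuts: [5, 15, 22, 34, 44, 51, 57, 82, 94, 117, 128, 144, 153, 163, 171, 179, 188, 196, 207]

Fragments:
  5→15: 10 bp
  15→22: 7 bp
  22→34: 12 bp
  34→44: 10 bp
  44→51: 7 bp
  51→57: 6 bp
  57→82: 25 bp
  82→94: 12 bp
  94→117: 23 bp
  117→128: 11 bp
  128→144: 16 bp
  144→153: 9 bp
  153→163: 10 bp
  163→171: 8 bp
  171→179: 8 bp
  179→188: 9 bp
  188→196: 8 bp
  196→207: 11 bp
  207→5 (wrap): 225-207+5 = 23 bp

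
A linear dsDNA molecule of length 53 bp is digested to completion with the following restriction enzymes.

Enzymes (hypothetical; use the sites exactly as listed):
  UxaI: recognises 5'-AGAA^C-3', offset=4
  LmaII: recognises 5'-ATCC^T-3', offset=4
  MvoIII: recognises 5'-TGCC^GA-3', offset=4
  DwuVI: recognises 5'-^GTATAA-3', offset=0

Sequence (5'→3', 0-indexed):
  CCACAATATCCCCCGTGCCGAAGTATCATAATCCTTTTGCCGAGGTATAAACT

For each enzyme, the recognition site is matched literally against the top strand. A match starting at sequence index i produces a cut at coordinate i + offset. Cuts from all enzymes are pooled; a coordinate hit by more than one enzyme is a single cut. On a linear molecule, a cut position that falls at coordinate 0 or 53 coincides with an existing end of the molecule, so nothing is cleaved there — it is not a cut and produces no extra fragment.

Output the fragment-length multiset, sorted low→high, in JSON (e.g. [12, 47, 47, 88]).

Scan for sites:
  UxaI (AGAAC, off=4): no sites
  LmaII ATCCT/4: at [30] ⇒ [34]
  MvoIII TGCCGA/4: at [15, 37] ⇒ [19, 41]
  DwuVI GTATAA/0: at [44] ⇒ [44]

All cut coordinates (distinct, sorted): [19, 34, 41, 44]

Fragment lengths:
  [0,19): 19 bp
  [19,34): 15 bp
  [34,41): 7 bp
  [41,44): 3 bp
  [44,53): 9 bp

[3,7,9,15,19]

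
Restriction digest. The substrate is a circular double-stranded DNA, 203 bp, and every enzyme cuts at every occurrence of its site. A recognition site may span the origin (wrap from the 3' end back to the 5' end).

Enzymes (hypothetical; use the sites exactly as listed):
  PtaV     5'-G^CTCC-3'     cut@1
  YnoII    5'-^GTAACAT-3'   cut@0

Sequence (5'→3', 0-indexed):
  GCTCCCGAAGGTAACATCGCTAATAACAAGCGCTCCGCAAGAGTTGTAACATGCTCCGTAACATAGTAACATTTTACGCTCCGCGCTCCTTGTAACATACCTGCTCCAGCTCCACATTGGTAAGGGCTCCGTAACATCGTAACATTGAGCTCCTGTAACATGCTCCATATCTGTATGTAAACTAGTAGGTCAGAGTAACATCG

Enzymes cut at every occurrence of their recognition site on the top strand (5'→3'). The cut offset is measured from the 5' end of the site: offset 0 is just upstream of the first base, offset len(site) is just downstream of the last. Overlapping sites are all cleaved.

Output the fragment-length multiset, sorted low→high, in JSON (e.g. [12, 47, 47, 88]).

[4,4,5,6,6,7,8,8,8,8,9,10,11,12,13,13,17,22,32]

Site scan:
  PtaV GCTCC/1: at [0, 31, 52, 77, 84, 102, 108, 125, 148, 161] ⇒ [1, 32, 53, 78, 85, 103, 109, 126, 149, 162]
  YnoII GTAACAT/0: at [10, 45, 57, 65, 91, 130, 138, 154, 194] ⇒ [10, 45, 57, 65, 91, 130, 138, 154, 194]

Pooled cuts: [1, 10, 32, 45, 53, 57, 65, 78, 85, 91, 103, 109, 126, 130, 138, 149, 154, 162, 194]

Fragments:
  1→10: 9 bp
  10→32: 22 bp
  32→45: 13 bp
  45→53: 8 bp
  53→57: 4 bp
  57→65: 8 bp
  65→78: 13 bp
  78→85: 7 bp
  85→91: 6 bp
  91→103: 12 bp
  103→109: 6 bp
  109→126: 17 bp
  126→130: 4 bp
  130→138: 8 bp
  138→149: 11 bp
  149→154: 5 bp
  154→162: 8 bp
  162→194: 32 bp
  194→1 (wrap): 203-194+1 = 10 bp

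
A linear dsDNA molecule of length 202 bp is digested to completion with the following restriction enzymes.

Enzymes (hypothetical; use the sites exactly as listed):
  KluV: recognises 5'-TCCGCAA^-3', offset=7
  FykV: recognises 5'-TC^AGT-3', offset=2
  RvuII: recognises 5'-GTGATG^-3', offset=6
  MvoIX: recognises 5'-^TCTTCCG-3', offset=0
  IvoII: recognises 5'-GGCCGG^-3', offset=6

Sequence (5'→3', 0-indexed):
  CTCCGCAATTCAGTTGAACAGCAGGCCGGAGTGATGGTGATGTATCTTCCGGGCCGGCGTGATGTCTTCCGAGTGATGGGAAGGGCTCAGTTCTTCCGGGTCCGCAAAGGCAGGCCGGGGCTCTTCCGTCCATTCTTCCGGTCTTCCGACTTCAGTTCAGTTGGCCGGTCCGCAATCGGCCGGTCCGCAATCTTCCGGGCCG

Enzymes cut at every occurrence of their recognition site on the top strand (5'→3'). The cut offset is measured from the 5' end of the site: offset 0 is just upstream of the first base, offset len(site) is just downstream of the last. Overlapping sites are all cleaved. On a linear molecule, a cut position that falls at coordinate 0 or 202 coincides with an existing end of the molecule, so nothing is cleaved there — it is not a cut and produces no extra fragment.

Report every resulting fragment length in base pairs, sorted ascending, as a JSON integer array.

[2,3,3,3,5,6,7,7,7,7,8,8,8,10,10,11,12,12,12,13,14,16,18]

Per-enzyme occurrences:
  KluV TCCGCAA/7: at [1, 100, 168, 183] ⇒ [8, 107, 175, 190]
  FykV TCAGT/2: at [9, 86, 151, 156] ⇒ [11, 88, 153, 158]
  RvuII GTGATG/6: at [30, 36, 58, 72] ⇒ [36, 42, 64, 78]
  MvoIX TCTTCCG/0: at [44, 64, 91, 121, 133, 141, 190] ⇒ [44, 64, 91, 121, 133, 141, 190]
  IvoII GGCCGG/6: at [23, 51, 112, 162, 177] ⇒ [29, 57, 118, 168, 183]

Pooled cuts: [8, 11, 29, 36, 42, 44, 57, 64, 78, 88, 91, 107, 118, 121, 133, 141, 153, 158, 168, 175, 183, 190]

Fragments:
  [0,8): 8 bp
  [8,11): 3 bp
  [11,29): 18 bp
  [29,36): 7 bp
  [36,42): 6 bp
  [42,44): 2 bp
  [44,57): 13 bp
  [57,64): 7 bp
  [64,78): 14 bp
  [78,88): 10 bp
  [88,91): 3 bp
  [91,107): 16 bp
  [107,118): 11 bp
  [118,121): 3 bp
  [121,133): 12 bp
  [133,141): 8 bp
  [141,153): 12 bp
  [153,158): 5 bp
  [158,168): 10 bp
  [168,175): 7 bp
  [175,183): 8 bp
  [183,190): 7 bp
  [190,202): 12 bp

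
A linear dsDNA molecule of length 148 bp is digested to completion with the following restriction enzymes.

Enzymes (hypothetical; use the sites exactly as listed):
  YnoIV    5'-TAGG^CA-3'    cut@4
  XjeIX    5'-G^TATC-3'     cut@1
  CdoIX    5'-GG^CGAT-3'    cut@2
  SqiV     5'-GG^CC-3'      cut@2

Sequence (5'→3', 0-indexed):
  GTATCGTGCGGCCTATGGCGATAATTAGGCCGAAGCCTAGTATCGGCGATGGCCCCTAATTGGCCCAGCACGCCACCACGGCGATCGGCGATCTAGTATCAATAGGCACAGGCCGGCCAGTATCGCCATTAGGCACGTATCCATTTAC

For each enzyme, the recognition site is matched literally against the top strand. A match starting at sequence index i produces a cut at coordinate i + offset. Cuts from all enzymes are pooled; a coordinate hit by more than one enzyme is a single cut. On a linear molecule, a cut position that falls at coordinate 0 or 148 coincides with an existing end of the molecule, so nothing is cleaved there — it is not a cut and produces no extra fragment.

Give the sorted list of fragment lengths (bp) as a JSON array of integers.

[1,4,4,4,6,6,6,7,7,8,10,10,11,11,11,11,13,18]

Scan for sites:
  YnoIV TAGGCA/4: at [102, 129] ⇒ [106, 133]
  XjeIX GTATC/1: at [0, 39, 95, 119, 136] ⇒ [1, 40, 96, 120, 137]
  CdoIX GGCGAT/2: at [16, 44, 79, 86] ⇒ [18, 46, 81, 88]
  SqiV GGCC/2: at [9, 27, 50, 61, 110, 114] ⇒ [11, 29, 52, 63, 112, 116]

Pooled cuts: [1, 11, 18, 29, 40, 46, 52, 63, 81, 88, 96, 106, 112, 116, 120, 133, 137]

Fragment lengths:
  [0,1): 1 bp
  [1,11): 10 bp
  [11,18): 7 bp
  [18,29): 11 bp
  [29,40): 11 bp
  [40,46): 6 bp
  [46,52): 6 bp
  [52,63): 11 bp
  [63,81): 18 bp
  [81,88): 7 bp
  [88,96): 8 bp
  [96,106): 10 bp
  [106,112): 6 bp
  [112,116): 4 bp
  [116,120): 4 bp
  [120,133): 13 bp
  [133,137): 4 bp
  [137,148): 11 bp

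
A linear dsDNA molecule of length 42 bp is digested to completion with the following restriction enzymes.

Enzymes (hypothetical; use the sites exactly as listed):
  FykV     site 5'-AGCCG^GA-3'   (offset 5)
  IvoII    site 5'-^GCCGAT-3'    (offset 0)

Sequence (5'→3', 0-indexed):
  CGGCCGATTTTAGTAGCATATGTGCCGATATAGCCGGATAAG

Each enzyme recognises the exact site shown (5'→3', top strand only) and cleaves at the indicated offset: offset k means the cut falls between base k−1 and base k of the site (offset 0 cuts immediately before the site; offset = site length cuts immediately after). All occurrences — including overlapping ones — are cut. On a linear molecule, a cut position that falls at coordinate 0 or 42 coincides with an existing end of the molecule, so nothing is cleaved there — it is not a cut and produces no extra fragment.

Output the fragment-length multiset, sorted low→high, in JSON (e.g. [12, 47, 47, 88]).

[2,6,13,21]

Site scan:
  FykV (AGCCGGA, off=5): starts [31] → cuts [36]
  IvoII (GCCGAT, off=0): starts [2, 23] → cuts [2, 23]

All cut coordinates (distinct, sorted): [2, 23, 36]

Fragment lengths:
  [0,2): 2 bp
  [2,23): 21 bp
  [23,36): 13 bp
  [36,42): 6 bp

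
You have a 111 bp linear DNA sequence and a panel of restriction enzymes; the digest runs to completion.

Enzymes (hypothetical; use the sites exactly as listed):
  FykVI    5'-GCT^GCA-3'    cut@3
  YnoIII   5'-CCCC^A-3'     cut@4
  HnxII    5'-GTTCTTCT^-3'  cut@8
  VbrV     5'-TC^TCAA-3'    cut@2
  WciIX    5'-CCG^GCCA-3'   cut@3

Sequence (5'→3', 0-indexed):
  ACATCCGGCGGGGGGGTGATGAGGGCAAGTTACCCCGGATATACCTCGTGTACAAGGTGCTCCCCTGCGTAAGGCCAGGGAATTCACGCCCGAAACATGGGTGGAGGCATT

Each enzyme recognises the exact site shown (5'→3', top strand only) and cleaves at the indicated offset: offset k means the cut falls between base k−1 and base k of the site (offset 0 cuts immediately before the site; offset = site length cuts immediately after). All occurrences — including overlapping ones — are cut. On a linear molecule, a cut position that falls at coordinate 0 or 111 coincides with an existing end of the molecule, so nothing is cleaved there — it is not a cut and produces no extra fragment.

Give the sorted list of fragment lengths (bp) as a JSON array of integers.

Per-enzyme occurrences:
  FykVI (GCTGCA, off=3): no sites
  YnoIII (CCCCA, off=4): no sites
  HnxII (GTTCTTCT, off=8): no sites
  VbrV (TCTCAA, off=2): no sites
  WciIX (CCGGCCA, off=3): no sites

Pooled cuts: ∅

Fragments:
  no cuts → one linear fragment of 111 bp

[111]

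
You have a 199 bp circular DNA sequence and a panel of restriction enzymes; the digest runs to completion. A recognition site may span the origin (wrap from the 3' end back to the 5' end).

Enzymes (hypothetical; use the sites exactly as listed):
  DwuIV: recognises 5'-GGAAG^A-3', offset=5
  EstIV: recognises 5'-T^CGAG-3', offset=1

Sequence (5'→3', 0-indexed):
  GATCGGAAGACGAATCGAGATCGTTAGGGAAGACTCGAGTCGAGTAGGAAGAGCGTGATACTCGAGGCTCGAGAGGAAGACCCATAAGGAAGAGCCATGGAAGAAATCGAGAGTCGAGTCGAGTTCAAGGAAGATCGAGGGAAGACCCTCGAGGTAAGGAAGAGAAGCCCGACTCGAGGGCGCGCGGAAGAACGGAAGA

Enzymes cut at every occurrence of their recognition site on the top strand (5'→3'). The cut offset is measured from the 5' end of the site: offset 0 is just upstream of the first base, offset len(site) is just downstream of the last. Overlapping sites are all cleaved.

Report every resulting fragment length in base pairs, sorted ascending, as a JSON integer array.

Per-enzyme occurrences:
  DwuIV (GGAAGA, off=5): starts [4, 27, 46, 74, 87, 98, 128, 139, 157, 185, 193] → cuts [9, 32, 51, 79, 92, 103, 133, 144, 162, 190, 198]
  EstIV (TCGAG, off=1): starts [14, 34, 39, 61, 68, 106, 113, 118, 134, 148, 173] → cuts [15, 35, 40, 62, 69, 107, 114, 119, 135, 149, 174]

All cut coordinates (distinct, sorted): [9, 15, 32, 35, 40, 51, 62, 69, 79, 92, 103, 107, 114, 119, 133, 135, 144, 149, 162, 174, 190, 198]

Fragment lengths:
  9→15: 6 bp
  15→32: 17 bp
  32→35: 3 bp
  35→40: 5 bp
  40→51: 11 bp
  51→62: 11 bp
  62→69: 7 bp
  69→79: 10 bp
  79→92: 13 bp
  92→103: 11 bp
  103→107: 4 bp
  107→114: 7 bp
  114→119: 5 bp
  119→133: 14 bp
  133→135: 2 bp
  135→144: 9 bp
  144→149: 5 bp
  149→162: 13 bp
  162→174: 12 bp
  174→190: 16 bp
  190→198: 8 bp
  198→9 (wrap): 199-198+9 = 10 bp

[2,3,4,5,5,5,6,7,7,8,9,10,10,11,11,11,12,13,13,14,16,17]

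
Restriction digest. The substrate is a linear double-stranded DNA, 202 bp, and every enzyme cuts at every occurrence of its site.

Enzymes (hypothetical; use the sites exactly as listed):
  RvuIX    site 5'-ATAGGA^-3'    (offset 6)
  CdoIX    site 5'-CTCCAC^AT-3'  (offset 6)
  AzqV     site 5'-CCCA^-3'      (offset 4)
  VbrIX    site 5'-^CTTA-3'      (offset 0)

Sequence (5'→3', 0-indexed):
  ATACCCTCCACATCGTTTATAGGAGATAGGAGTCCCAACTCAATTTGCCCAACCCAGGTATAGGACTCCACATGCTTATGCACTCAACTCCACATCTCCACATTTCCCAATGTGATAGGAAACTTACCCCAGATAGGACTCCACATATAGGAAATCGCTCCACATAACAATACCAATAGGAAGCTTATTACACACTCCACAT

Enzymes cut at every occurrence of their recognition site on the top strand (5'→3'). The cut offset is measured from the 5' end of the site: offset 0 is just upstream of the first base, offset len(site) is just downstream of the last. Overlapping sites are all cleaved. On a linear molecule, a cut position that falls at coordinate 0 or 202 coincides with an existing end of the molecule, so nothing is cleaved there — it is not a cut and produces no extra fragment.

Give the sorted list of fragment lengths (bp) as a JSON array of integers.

[2,2,2,3,5,6,6,6,7,7,8,8,8,9,9,11,11,11,13,14,17,18,19]

Scan for sites:
  RvuIX ATAGGA/6: at [18, 25, 59, 114, 132, 146, 175] ⇒ [24, 31, 65, 120, 138, 152, 181]
  CdoIX CTCCACAT/6: at [5, 65, 87, 95, 138, 157, 194] ⇒ [11, 71, 93, 101, 144, 163, 200]
  AzqV CCCA/4: at [33, 47, 52, 105, 127] ⇒ [37, 51, 56, 109, 131]
  VbrIX CTTA/0: at [74, 122, 183] ⇒ [74, 122, 183]

Pooled cuts: [11, 24, 31, 37, 51, 56, 65, 71, 74, 93, 101, 109, 120, 122, 131, 138, 144, 152, 163, 181, 183, 200]

Fragments:
  [0,11): 11 bp
  [11,24): 13 bp
  [24,31): 7 bp
  [31,37): 6 bp
  [37,51): 14 bp
  [51,56): 5 bp
  [56,65): 9 bp
  [65,71): 6 bp
  [71,74): 3 bp
  [74,93): 19 bp
  [93,101): 8 bp
  [101,109): 8 bp
  [109,120): 11 bp
  [120,122): 2 bp
  [122,131): 9 bp
  [131,138): 7 bp
  [138,144): 6 bp
  [144,152): 8 bp
  [152,163): 11 bp
  [163,181): 18 bp
  [181,183): 2 bp
  [183,200): 17 bp
  [200,202): 2 bp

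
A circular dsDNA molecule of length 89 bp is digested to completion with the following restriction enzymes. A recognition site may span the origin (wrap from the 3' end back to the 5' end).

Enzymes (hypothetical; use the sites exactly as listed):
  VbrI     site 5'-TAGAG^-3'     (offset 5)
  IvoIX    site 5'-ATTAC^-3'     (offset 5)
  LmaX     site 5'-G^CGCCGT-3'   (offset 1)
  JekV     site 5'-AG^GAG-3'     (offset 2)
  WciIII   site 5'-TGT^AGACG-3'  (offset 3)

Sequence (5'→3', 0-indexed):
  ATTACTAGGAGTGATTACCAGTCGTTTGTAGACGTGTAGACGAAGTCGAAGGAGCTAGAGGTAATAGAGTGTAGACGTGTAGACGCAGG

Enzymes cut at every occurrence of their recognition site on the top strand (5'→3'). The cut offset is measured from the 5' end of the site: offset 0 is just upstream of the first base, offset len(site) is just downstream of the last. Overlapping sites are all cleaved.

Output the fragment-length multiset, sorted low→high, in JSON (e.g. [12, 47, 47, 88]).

[3,3,8,8,9,9,10,11,14,14]

Site scan:
  VbrI TAGAG/5: at [55, 64] ⇒ [60, 69]
  IvoIX ATTAC/5: at [0, 13] ⇒ [5, 18]
  LmaX (GCGCCGT, off=1): no sites
  JekV AGGAG/2: at [6, 49] ⇒ [8, 51]
  WciIII TGTAGACG/3: at [26, 34, 69, 77] ⇒ [29, 37, 72, 80]

Pooled cuts: [5, 8, 18, 29, 37, 51, 60, 69, 72, 80]

Fragments:
  5→8: 3 bp
  8→18: 10 bp
  18→29: 11 bp
  29→37: 8 bp
  37→51: 14 bp
  51→60: 9 bp
  60→69: 9 bp
  69→72: 3 bp
  72→80: 8 bp
  80→5 (wrap): 89-80+5 = 14 bp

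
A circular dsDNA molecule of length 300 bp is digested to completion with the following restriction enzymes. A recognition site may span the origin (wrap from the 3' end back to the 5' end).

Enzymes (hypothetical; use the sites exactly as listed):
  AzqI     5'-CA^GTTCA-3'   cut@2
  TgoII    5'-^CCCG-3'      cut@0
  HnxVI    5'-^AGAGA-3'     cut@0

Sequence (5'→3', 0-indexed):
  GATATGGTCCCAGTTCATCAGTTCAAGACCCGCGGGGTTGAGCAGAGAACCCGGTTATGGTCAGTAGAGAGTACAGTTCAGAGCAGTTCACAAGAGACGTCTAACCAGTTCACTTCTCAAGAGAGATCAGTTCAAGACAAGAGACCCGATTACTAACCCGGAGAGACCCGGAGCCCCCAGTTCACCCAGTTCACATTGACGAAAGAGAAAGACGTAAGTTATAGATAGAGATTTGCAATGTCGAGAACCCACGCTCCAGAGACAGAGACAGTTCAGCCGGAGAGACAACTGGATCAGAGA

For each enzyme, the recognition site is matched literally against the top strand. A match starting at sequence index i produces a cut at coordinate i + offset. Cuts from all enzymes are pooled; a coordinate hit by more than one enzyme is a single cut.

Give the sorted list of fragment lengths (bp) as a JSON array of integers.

Scan for sites:
  AzqI CAGTTCA/2: at [10, 18, 73, 83, 105, 127, 177, 186, 268] ⇒ [12, 20, 75, 85, 107, 129, 179, 188, 270]
  TgoII CCCG/0: at [28, 49, 144, 156, 166] ⇒ [28, 49, 144, 156, 166]
  HnxVI AGAGA/0: at [43, 65, 92, 119, 121, 139, 161, 203, 226, 257, 263, 280, 295, 297] ⇒ [43, 65, 92, 119, 121, 139, 161, 203, 226, 257, 263, 280, 295, 297]

All cut coordinates (distinct, sorted): [12, 20, 28, 43, 49, 65, 75, 85, 92, 107, 119, 121, 129, 139, 144, 156, 161, 166, 179, 188, 203, 226, 257, 263, 270, 280, 295, 297]

Fragment lengths:
  12→20: 8 bp
  20→28: 8 bp
  28→43: 15 bp
  43→49: 6 bp
  49→65: 16 bp
  65→75: 10 bp
  75→85: 10 bp
  85→92: 7 bp
  92→107: 15 bp
  107→119: 12 bp
  119→121: 2 bp
  121→129: 8 bp
  129→139: 10 bp
  139→144: 5 bp
  144→156: 12 bp
  156→161: 5 bp
  161→166: 5 bp
  166→179: 13 bp
  179→188: 9 bp
  188→203: 15 bp
  203→226: 23 bp
  226→257: 31 bp
  257→263: 6 bp
  263→270: 7 bp
  270→280: 10 bp
  280→295: 15 bp
  295→297: 2 bp
  297→12 (wrap): 300-297+12 = 15 bp

[2,2,5,5,5,6,6,7,7,8,8,8,9,10,10,10,10,12,12,13,15,15,15,15,15,16,23,31]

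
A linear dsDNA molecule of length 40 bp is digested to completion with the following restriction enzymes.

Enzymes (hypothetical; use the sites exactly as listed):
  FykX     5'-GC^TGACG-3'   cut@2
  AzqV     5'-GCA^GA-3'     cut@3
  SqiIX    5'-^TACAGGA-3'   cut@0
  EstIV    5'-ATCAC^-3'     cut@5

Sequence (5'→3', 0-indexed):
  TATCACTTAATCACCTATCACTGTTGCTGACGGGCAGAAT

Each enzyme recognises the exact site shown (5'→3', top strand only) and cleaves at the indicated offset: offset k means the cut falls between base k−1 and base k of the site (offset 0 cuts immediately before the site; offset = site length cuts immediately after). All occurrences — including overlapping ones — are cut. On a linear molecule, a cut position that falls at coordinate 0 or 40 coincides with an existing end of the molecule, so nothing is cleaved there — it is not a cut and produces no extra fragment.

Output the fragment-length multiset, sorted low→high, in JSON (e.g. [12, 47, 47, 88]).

Site scan:
  FykX GCTGACG/2: at [25] ⇒ [27]
  AzqV GCAGA/3: at [33] ⇒ [36]
  SqiIX (TACAGGA, off=0): no sites
  EstIV ATCAC/5: at [1, 9, 16] ⇒ [6, 14, 21]

All cut coordinates (distinct, sorted): [6, 14, 21, 27, 36]

Fragment lengths:
  [0,6): 6 bp
  [6,14): 8 bp
  [14,21): 7 bp
  [21,27): 6 bp
  [27,36): 9 bp
  [36,40): 4 bp

[4,6,6,7,8,9]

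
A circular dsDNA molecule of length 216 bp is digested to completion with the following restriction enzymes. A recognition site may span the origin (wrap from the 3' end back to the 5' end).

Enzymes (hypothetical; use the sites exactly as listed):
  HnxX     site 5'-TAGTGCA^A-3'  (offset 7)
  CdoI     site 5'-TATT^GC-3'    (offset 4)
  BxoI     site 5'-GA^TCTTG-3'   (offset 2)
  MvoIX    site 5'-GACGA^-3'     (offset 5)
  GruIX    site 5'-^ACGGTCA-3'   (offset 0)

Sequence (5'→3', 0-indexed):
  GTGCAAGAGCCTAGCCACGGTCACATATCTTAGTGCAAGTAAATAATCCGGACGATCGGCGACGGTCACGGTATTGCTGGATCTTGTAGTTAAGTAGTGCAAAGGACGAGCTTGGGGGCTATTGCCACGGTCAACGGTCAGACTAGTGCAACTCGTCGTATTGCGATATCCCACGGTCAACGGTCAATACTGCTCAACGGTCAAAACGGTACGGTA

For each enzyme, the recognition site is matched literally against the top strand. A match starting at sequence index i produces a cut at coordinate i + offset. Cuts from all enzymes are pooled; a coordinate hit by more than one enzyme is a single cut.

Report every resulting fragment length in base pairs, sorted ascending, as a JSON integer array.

[3,6,6,7,7,8,10,11,12,14,14,17,17,18,20,21,25]

Per-enzyme occurrences:
  HnxX (TAGTGCAA, off=7): starts [30, 94, 143, 214] → cuts [5, 37, 101, 150]
  CdoI (TATTGC, off=4): starts [71, 119, 158] → cuts [75, 123, 162]
  BxoI (GATCTTG, off=2): starts [79] → cuts [81]
  MvoIX (GACGA, off=5): starts [50, 104] → cuts [55, 109]
  GruIX (ACGGTCA, off=0): starts [16, 61, 126, 133, 172, 179, 196] → cuts [16, 61, 126, 133, 172, 179, 196]

All cut coordinates (distinct, sorted): [5, 16, 37, 55, 61, 75, 81, 101, 109, 123, 126, 133, 150, 162, 172, 179, 196]

Fragment lengths:
  5→16: 11 bp
  16→37: 21 bp
  37→55: 18 bp
  55→61: 6 bp
  61→75: 14 bp
  75→81: 6 bp
  81→101: 20 bp
  101→109: 8 bp
  109→123: 14 bp
  123→126: 3 bp
  126→133: 7 bp
  133→150: 17 bp
  150→162: 12 bp
  162→172: 10 bp
  172→179: 7 bp
  179→196: 17 bp
  196→5 (wrap): 216-196+5 = 25 bp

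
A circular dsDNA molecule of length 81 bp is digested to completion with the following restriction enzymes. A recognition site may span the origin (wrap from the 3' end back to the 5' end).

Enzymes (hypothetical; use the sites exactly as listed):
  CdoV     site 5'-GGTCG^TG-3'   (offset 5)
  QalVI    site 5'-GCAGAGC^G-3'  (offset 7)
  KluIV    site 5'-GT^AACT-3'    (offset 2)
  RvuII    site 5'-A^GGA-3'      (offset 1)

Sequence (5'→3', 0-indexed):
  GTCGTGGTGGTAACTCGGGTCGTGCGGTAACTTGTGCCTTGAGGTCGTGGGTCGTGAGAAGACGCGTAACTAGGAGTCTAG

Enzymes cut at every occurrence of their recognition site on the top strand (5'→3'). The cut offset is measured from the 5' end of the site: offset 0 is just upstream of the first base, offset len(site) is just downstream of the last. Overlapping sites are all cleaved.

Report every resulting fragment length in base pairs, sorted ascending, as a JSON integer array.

Site scan:
  CdoV GGTCGTG/5: at [17, 42, 49, 80] ⇒ [4, 22, 47, 54]
  QalVI (GCAGAGCG, off=7): no sites
  KluIV GTAACT/2: at [9, 26, 65] ⇒ [11, 28, 67]
  RvuII AGGA/1: at [71] ⇒ [72]

All cut coordinates (distinct, sorted): [4, 11, 22, 28, 47, 54, 67, 72]

Fragment lengths:
  4→11: 7 bp
  11→22: 11 bp
  22→28: 6 bp
  28→47: 19 bp
  47→54: 7 bp
  54→67: 13 bp
  67→72: 5 bp
  72→4 (wrap): 81-72+4 = 13 bp

[5,6,7,7,11,13,13,19]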